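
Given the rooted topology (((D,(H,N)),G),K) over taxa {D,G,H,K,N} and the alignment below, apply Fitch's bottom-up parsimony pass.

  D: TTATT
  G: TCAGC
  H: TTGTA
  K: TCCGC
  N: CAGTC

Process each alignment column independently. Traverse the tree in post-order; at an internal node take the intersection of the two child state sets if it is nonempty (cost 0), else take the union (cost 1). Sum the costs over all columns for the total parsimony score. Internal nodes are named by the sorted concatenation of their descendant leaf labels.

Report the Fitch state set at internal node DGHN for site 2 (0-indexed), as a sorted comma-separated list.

[col 0] HN: children H:{T}, N:{C} ∪→ {C,T}; cost 1
[col 0] DHN: children D:{T}, HN:{C,T} ∩→ {T}; cost 0
[col 0] DGHN: children DHN:{T}, G:{T} ∩→ {T}; cost 0
[col 0] DGHKN: children DGHN:{T}, K:{T} ∩→ {T}; cost 0
[col 1] HN: children H:{T}, N:{A} ∪→ {A,T}; cost 1
[col 1] DHN: children D:{T}, HN:{A,T} ∩→ {T}; cost 0
[col 1] DGHN: children DHN:{T}, G:{C} ∪→ {C,T}; cost 1
[col 1] DGHKN: children DGHN:{C,T}, K:{C} ∩→ {C}; cost 0
[col 2] HN: children H:{G}, N:{G} ∩→ {G}; cost 0
[col 2] DHN: children D:{A}, HN:{G} ∪→ {A,G}; cost 1
[col 2] DGHN: children DHN:{A,G}, G:{A} ∩→ {A}; cost 0
[col 2] DGHKN: children DGHN:{A}, K:{C} ∪→ {A,C}; cost 1
[col 3] HN: children H:{T}, N:{T} ∩→ {T}; cost 0
[col 3] DHN: children D:{T}, HN:{T} ∩→ {T}; cost 0
[col 3] DGHN: children DHN:{T}, G:{G} ∪→ {G,T}; cost 1
[col 3] DGHKN: children DGHN:{G,T}, K:{G} ∩→ {G}; cost 0
[col 4] HN: children H:{A}, N:{C} ∪→ {A,C}; cost 1
[col 4] DHN: children D:{T}, HN:{A,C} ∪→ {A,C,T}; cost 1
[col 4] DGHN: children DHN:{A,C,T}, G:{C} ∩→ {C}; cost 0
[col 4] DGHKN: children DGHN:{C}, K:{C} ∩→ {C}; cost 0
per-site changes: [1, 2, 2, 1, 2]; total = 8

A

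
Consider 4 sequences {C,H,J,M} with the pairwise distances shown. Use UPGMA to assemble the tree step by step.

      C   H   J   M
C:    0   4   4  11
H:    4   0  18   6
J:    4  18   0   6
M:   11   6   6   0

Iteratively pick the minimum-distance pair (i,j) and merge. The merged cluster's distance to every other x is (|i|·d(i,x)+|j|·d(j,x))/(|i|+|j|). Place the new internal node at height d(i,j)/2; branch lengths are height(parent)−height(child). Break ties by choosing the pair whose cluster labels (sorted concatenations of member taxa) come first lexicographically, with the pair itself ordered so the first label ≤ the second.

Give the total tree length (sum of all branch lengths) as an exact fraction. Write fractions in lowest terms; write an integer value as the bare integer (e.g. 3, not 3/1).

59/4

step 1: merge (C,H) at d=4; branch lengths C→2, H→2; new cluster CH
  updated: d(CH,J)=11, d(CH,M)=17/2
step 2: merge (J,M) at d=6; branch lengths J→3, M→3; new cluster JM
  updated: d(CH,JM)=39/4
step 3: merge (CH,JM) at d=39/4; branch lengths CH→23/8, JM→15/8; new cluster CHJM
final tree: ((C:2,H:2):23/8,(J:3,M:3):15/8)
total length: 59/4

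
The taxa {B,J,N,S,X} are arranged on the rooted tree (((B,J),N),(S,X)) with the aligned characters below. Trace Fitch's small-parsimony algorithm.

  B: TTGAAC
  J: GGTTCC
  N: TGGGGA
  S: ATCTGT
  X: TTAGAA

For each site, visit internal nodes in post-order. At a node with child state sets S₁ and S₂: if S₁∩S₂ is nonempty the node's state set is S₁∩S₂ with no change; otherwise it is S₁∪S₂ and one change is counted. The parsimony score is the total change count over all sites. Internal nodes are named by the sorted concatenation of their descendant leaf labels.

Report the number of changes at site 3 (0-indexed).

[col 0] BJ: children B:{T}, J:{G} ∪→ {G,T}; cost 1
[col 0] BJN: children BJ:{G,T}, N:{T} ∩→ {T}; cost 0
[col 0] SX: children S:{A}, X:{T} ∪→ {A,T}; cost 1
[col 0] BJNSX: children BJN:{T}, SX:{A,T} ∩→ {T}; cost 0
[col 1] BJ: children B:{T}, J:{G} ∪→ {G,T}; cost 1
[col 1] BJN: children BJ:{G,T}, N:{G} ∩→ {G}; cost 0
[col 1] SX: children S:{T}, X:{T} ∩→ {T}; cost 0
[col 1] BJNSX: children BJN:{G}, SX:{T} ∪→ {G,T}; cost 1
[col 2] BJ: children B:{G}, J:{T} ∪→ {G,T}; cost 1
[col 2] BJN: children BJ:{G,T}, N:{G} ∩→ {G}; cost 0
[col 2] SX: children S:{C}, X:{A} ∪→ {A,C}; cost 1
[col 2] BJNSX: children BJN:{G}, SX:{A,C} ∪→ {A,C,G}; cost 1
[col 3] BJ: children B:{A}, J:{T} ∪→ {A,T}; cost 1
[col 3] BJN: children BJ:{A,T}, N:{G} ∪→ {A,G,T}; cost 1
[col 3] SX: children S:{T}, X:{G} ∪→ {G,T}; cost 1
[col 3] BJNSX: children BJN:{A,G,T}, SX:{G,T} ∩→ {G,T}; cost 0
[col 4] BJ: children B:{A}, J:{C} ∪→ {A,C}; cost 1
[col 4] BJN: children BJ:{A,C}, N:{G} ∪→ {A,C,G}; cost 1
[col 4] SX: children S:{G}, X:{A} ∪→ {A,G}; cost 1
[col 4] BJNSX: children BJN:{A,C,G}, SX:{A,G} ∩→ {A,G}; cost 0
[col 5] BJ: children B:{C}, J:{C} ∩→ {C}; cost 0
[col 5] BJN: children BJ:{C}, N:{A} ∪→ {A,C}; cost 1
[col 5] SX: children S:{T}, X:{A} ∪→ {A,T}; cost 1
[col 5] BJNSX: children BJN:{A,C}, SX:{A,T} ∩→ {A}; cost 0
per-site changes: [2, 2, 3, 3, 3, 2]; total = 15

3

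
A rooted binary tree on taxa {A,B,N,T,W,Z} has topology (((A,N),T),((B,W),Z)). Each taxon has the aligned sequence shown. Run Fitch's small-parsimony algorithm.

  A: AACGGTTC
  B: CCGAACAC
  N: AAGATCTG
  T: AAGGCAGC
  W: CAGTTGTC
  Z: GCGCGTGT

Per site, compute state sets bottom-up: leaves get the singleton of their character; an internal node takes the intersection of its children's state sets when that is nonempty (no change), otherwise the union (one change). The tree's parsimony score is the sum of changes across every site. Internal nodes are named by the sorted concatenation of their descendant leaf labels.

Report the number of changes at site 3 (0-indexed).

AN@0: {A} ∩ {A} = {A} (intersection, +0)
ANT@0: {A} ∩ {A} = {A} (intersection, +0)
BW@0: {C} ∩ {C} = {C} (intersection, +0)
BWZ@0: {C} ∪ {G} = {C,G} (union, +1)
ABNTWZ@0: {A} ∪ {C,G} = {A,C,G} (union, +1)
AN@1: {A} ∩ {A} = {A} (intersection, +0)
ANT@1: {A} ∩ {A} = {A} (intersection, +0)
BW@1: {C} ∪ {A} = {A,C} (union, +1)
BWZ@1: {A,C} ∩ {C} = {C} (intersection, +0)
ABNTWZ@1: {A} ∪ {C} = {A,C} (union, +1)
AN@2: {C} ∪ {G} = {C,G} (union, +1)
ANT@2: {C,G} ∩ {G} = {G} (intersection, +0)
BW@2: {G} ∩ {G} = {G} (intersection, +0)
BWZ@2: {G} ∩ {G} = {G} (intersection, +0)
ABNTWZ@2: {G} ∩ {G} = {G} (intersection, +0)
AN@3: {G} ∪ {A} = {A,G} (union, +1)
ANT@3: {A,G} ∩ {G} = {G} (intersection, +0)
BW@3: {A} ∪ {T} = {A,T} (union, +1)
BWZ@3: {A,T} ∪ {C} = {A,C,T} (union, +1)
ABNTWZ@3: {G} ∪ {A,C,T} = {A,C,G,T} (union, +1)
AN@4: {G} ∪ {T} = {G,T} (union, +1)
ANT@4: {G,T} ∪ {C} = {C,G,T} (union, +1)
BW@4: {A} ∪ {T} = {A,T} (union, +1)
BWZ@4: {A,T} ∪ {G} = {A,G,T} (union, +1)
ABNTWZ@4: {C,G,T} ∩ {A,G,T} = {G,T} (intersection, +0)
AN@5: {T} ∪ {C} = {C,T} (union, +1)
ANT@5: {C,T} ∪ {A} = {A,C,T} (union, +1)
BW@5: {C} ∪ {G} = {C,G} (union, +1)
BWZ@5: {C,G} ∪ {T} = {C,G,T} (union, +1)
ABNTWZ@5: {A,C,T} ∩ {C,G,T} = {C,T} (intersection, +0)
AN@6: {T} ∩ {T} = {T} (intersection, +0)
ANT@6: {T} ∪ {G} = {G,T} (union, +1)
BW@6: {A} ∪ {T} = {A,T} (union, +1)
BWZ@6: {A,T} ∪ {G} = {A,G,T} (union, +1)
ABNTWZ@6: {G,T} ∩ {A,G,T} = {G,T} (intersection, +0)
AN@7: {C} ∪ {G} = {C,G} (union, +1)
ANT@7: {C,G} ∩ {C} = {C} (intersection, +0)
BW@7: {C} ∩ {C} = {C} (intersection, +0)
BWZ@7: {C} ∪ {T} = {C,T} (union, +1)
ABNTWZ@7: {C} ∩ {C,T} = {C} (intersection, +0)
per-site changes: [2, 2, 1, 4, 4, 4, 3, 2]; total = 22

4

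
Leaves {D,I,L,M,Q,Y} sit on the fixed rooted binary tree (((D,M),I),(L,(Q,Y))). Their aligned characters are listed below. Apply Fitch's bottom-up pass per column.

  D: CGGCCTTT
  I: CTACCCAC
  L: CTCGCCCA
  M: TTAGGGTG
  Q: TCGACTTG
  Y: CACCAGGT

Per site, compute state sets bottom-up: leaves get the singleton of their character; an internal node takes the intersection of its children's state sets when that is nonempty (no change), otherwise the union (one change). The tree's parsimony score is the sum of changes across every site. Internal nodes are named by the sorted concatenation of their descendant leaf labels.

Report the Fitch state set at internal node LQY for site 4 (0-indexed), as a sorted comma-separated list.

site 0, node DM: D={C} ∪ M={T} → {C,T} (+1)
site 0, node DIM: DM={C,T} ∩ I={C} → {C} (+0)
site 0, node QY: Q={T} ∪ Y={C} → {C,T} (+1)
site 0, node LQY: L={C} ∩ QY={C,T} → {C} (+0)
site 0, node DILMQY: DIM={C} ∩ LQY={C} → {C} (+0)
site 1, node DM: D={G} ∪ M={T} → {G,T} (+1)
site 1, node DIM: DM={G,T} ∩ I={T} → {T} (+0)
site 1, node QY: Q={C} ∪ Y={A} → {A,C} (+1)
site 1, node LQY: L={T} ∪ QY={A,C} → {A,C,T} (+1)
site 1, node DILMQY: DIM={T} ∩ LQY={A,C,T} → {T} (+0)
site 2, node DM: D={G} ∪ M={A} → {A,G} (+1)
site 2, node DIM: DM={A,G} ∩ I={A} → {A} (+0)
site 2, node QY: Q={G} ∪ Y={C} → {C,G} (+1)
site 2, node LQY: L={C} ∩ QY={C,G} → {C} (+0)
site 2, node DILMQY: DIM={A} ∪ LQY={C} → {A,C} (+1)
site 3, node DM: D={C} ∪ M={G} → {C,G} (+1)
site 3, node DIM: DM={C,G} ∩ I={C} → {C} (+0)
site 3, node QY: Q={A} ∪ Y={C} → {A,C} (+1)
site 3, node LQY: L={G} ∪ QY={A,C} → {A,C,G} (+1)
site 3, node DILMQY: DIM={C} ∩ LQY={A,C,G} → {C} (+0)
site 4, node DM: D={C} ∪ M={G} → {C,G} (+1)
site 4, node DIM: DM={C,G} ∩ I={C} → {C} (+0)
site 4, node QY: Q={C} ∪ Y={A} → {A,C} (+1)
site 4, node LQY: L={C} ∩ QY={A,C} → {C} (+0)
site 4, node DILMQY: DIM={C} ∩ LQY={C} → {C} (+0)
site 5, node DM: D={T} ∪ M={G} → {G,T} (+1)
site 5, node DIM: DM={G,T} ∪ I={C} → {C,G,T} (+1)
site 5, node QY: Q={T} ∪ Y={G} → {G,T} (+1)
site 5, node LQY: L={C} ∪ QY={G,T} → {C,G,T} (+1)
site 5, node DILMQY: DIM={C,G,T} ∩ LQY={C,G,T} → {C,G,T} (+0)
site 6, node DM: D={T} ∩ M={T} → {T} (+0)
site 6, node DIM: DM={T} ∪ I={A} → {A,T} (+1)
site 6, node QY: Q={T} ∪ Y={G} → {G,T} (+1)
site 6, node LQY: L={C} ∪ QY={G,T} → {C,G,T} (+1)
site 6, node DILMQY: DIM={A,T} ∩ LQY={C,G,T} → {T} (+0)
site 7, node DM: D={T} ∪ M={G} → {G,T} (+1)
site 7, node DIM: DM={G,T} ∪ I={C} → {C,G,T} (+1)
site 7, node QY: Q={G} ∪ Y={T} → {G,T} (+1)
site 7, node LQY: L={A} ∪ QY={G,T} → {A,G,T} (+1)
site 7, node DILMQY: DIM={C,G,T} ∩ LQY={A,G,T} → {G,T} (+0)
per-site changes: [2, 3, 3, 3, 2, 4, 3, 4]; total = 24

C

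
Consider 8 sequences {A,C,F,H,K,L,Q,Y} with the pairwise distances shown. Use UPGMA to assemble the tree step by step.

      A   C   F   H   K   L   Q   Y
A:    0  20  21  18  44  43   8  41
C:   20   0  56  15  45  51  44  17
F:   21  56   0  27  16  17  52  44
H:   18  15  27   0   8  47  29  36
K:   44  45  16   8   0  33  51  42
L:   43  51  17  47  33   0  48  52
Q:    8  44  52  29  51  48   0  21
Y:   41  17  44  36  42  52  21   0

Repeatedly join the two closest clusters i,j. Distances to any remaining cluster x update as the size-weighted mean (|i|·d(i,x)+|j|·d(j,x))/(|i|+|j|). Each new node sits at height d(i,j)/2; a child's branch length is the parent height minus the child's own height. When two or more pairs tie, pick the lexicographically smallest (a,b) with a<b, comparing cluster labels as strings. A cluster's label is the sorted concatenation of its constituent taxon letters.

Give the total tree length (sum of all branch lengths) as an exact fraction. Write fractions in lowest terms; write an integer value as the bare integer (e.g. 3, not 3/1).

1545/16

1. join A+Q (d=8) ⇒ AQ; edges |A|=4, |Q|=4
  updated: d(AQ,C)=32, d(AQ,F)=73/2, d(AQ,H)=47/2, d(AQ,K)=95/2, d(AQ,L)=91/2, d(AQ,Y)=31
2. join H+K (d=8) ⇒ HK; edges |H|=4, |K|=4
  updated: d(AQ,HK)=71/2, d(C,HK)=30, d(F,HK)=43/2, d(HK,L)=40, d(HK,Y)=39
3. join C+Y (d=17) ⇒ CY; edges |C|=17/2, |Y|=17/2
  updated: d(AQ,CY)=63/2, d(CY,F)=50, d(CY,HK)=69/2, d(CY,L)=103/2
4. join F+L (d=17) ⇒ FL; edges |F|=17/2, |L|=17/2
  updated: d(AQ,FL)=41, d(CY,FL)=203/4, d(FL,HK)=123/4
5. join FL+HK (d=123/4) ⇒ FHKL; edges |FL|=55/8, |HK|=91/8
  updated: d(AQ,FHKL)=153/4, d(CY,FHKL)=341/8
6. join AQ+CY (d=63/2) ⇒ ACQY; edges |AQ|=47/4, |CY|=29/4
  updated: d(ACQY,FHKL)=647/16
7. join ACQY+FHKL (d=647/16) ⇒ ACFHKLQY; edges |ACQY|=143/32, |FHKL|=155/32
final tree: (((A:4,Q:4):47/4,(C:17/2,Y:17/2):29/4):143/32,((F:17/2,L:17/2):55/8,(H:4,K:4):91/8):155/32)
total length: 1545/16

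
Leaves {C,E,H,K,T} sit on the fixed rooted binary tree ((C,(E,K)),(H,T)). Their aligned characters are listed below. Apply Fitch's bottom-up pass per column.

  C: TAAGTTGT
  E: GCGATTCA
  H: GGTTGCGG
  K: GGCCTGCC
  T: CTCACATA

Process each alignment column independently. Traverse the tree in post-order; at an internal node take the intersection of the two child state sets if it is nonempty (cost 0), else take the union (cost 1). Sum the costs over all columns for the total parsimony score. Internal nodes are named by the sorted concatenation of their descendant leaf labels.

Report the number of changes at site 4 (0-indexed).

[col 0] EK: children E:{G}, K:{G} ∩→ {G}; cost 0
[col 0] CEK: children C:{T}, EK:{G} ∪→ {G,T}; cost 1
[col 0] HT: children H:{G}, T:{C} ∪→ {C,G}; cost 1
[col 0] CEHKT: children CEK:{G,T}, HT:{C,G} ∩→ {G}; cost 0
[col 1] EK: children E:{C}, K:{G} ∪→ {C,G}; cost 1
[col 1] CEK: children C:{A}, EK:{C,G} ∪→ {A,C,G}; cost 1
[col 1] HT: children H:{G}, T:{T} ∪→ {G,T}; cost 1
[col 1] CEHKT: children CEK:{A,C,G}, HT:{G,T} ∩→ {G}; cost 0
[col 2] EK: children E:{G}, K:{C} ∪→ {C,G}; cost 1
[col 2] CEK: children C:{A}, EK:{C,G} ∪→ {A,C,G}; cost 1
[col 2] HT: children H:{T}, T:{C} ∪→ {C,T}; cost 1
[col 2] CEHKT: children CEK:{A,C,G}, HT:{C,T} ∩→ {C}; cost 0
[col 3] EK: children E:{A}, K:{C} ∪→ {A,C}; cost 1
[col 3] CEK: children C:{G}, EK:{A,C} ∪→ {A,C,G}; cost 1
[col 3] HT: children H:{T}, T:{A} ∪→ {A,T}; cost 1
[col 3] CEHKT: children CEK:{A,C,G}, HT:{A,T} ∩→ {A}; cost 0
[col 4] EK: children E:{T}, K:{T} ∩→ {T}; cost 0
[col 4] CEK: children C:{T}, EK:{T} ∩→ {T}; cost 0
[col 4] HT: children H:{G}, T:{C} ∪→ {C,G}; cost 1
[col 4] CEHKT: children CEK:{T}, HT:{C,G} ∪→ {C,G,T}; cost 1
[col 5] EK: children E:{T}, K:{G} ∪→ {G,T}; cost 1
[col 5] CEK: children C:{T}, EK:{G,T} ∩→ {T}; cost 0
[col 5] HT: children H:{C}, T:{A} ∪→ {A,C}; cost 1
[col 5] CEHKT: children CEK:{T}, HT:{A,C} ∪→ {A,C,T}; cost 1
[col 6] EK: children E:{C}, K:{C} ∩→ {C}; cost 0
[col 6] CEK: children C:{G}, EK:{C} ∪→ {C,G}; cost 1
[col 6] HT: children H:{G}, T:{T} ∪→ {G,T}; cost 1
[col 6] CEHKT: children CEK:{C,G}, HT:{G,T} ∩→ {G}; cost 0
[col 7] EK: children E:{A}, K:{C} ∪→ {A,C}; cost 1
[col 7] CEK: children C:{T}, EK:{A,C} ∪→ {A,C,T}; cost 1
[col 7] HT: children H:{G}, T:{A} ∪→ {A,G}; cost 1
[col 7] CEHKT: children CEK:{A,C,T}, HT:{A,G} ∩→ {A}; cost 0
per-site changes: [2, 3, 3, 3, 2, 3, 2, 3]; total = 21

2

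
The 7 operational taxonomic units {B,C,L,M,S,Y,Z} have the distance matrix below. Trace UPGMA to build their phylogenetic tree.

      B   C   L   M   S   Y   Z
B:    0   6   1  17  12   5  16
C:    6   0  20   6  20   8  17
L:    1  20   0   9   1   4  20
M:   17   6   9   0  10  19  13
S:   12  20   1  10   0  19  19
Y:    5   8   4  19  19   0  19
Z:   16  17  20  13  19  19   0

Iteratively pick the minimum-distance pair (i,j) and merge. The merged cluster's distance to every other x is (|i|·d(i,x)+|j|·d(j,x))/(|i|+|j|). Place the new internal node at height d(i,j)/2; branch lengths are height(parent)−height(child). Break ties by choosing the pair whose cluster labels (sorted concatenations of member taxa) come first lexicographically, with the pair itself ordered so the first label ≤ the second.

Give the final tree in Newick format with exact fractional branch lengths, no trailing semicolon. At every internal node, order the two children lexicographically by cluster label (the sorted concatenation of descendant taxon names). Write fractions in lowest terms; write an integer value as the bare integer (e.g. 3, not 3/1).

(((((B:1/2,L:1/2):7/4,Y:9/4):37/12,S:16/3):71/48,(C:3,M:3):61/16):89/48,Z:26/3)

step 1: merge (B,L) at d=1; branch lengths B→1/2, L→1/2; new cluster BL
  updated: d(BL,C)=13, d(BL,M)=13, d(BL,S)=13/2, d(BL,Y)=9/2, d(BL,Z)=18
step 2: merge (BL,Y) at d=9/2; branch lengths BL→7/4, Y→9/4; new cluster BLY
  updated: d(BLY,C)=34/3, d(BLY,M)=15, d(BLY,S)=32/3, d(BLY,Z)=55/3
step 3: merge (C,M) at d=6; branch lengths C→3, M→3; new cluster CM
  updated: d(BLY,CM)=79/6, d(CM,S)=15, d(CM,Z)=15
step 4: merge (BLY,S) at d=32/3; branch lengths BLY→37/12, S→16/3; new cluster BLSY
  updated: d(BLSY,CM)=109/8, d(BLSY,Z)=37/2
step 5: merge (BLSY,CM) at d=109/8; branch lengths BLSY→71/48, CM→61/16; new cluster BCLMSY
  updated: d(BCLMSY,Z)=52/3
step 6: merge (BCLMSY,Z) at d=52/3; branch lengths BCLMSY→89/48, Z→26/3; new cluster BCLMSYZ
final tree: (((((B:1/2,L:1/2):7/4,Y:9/4):37/12,S:16/3):71/48,(C:3,M:3):61/16):89/48,Z:26/3)
total length: 1691/48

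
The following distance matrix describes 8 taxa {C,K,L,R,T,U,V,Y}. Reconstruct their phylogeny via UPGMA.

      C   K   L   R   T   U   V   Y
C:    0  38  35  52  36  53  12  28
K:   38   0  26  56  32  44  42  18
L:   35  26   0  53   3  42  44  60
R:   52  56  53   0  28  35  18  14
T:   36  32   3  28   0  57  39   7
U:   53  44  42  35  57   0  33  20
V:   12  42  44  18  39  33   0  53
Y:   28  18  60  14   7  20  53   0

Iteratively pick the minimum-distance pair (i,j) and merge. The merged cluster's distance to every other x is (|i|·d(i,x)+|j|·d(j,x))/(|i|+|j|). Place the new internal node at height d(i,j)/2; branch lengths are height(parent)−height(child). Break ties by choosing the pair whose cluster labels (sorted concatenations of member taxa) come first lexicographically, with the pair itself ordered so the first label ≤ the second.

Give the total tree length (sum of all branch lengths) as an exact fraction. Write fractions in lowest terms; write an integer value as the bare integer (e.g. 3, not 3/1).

step 1: merge (L,T) at d=3; branch lengths L→3/2, T→3/2; new cluster LT
  updated: d(C,LT)=71/2, d(K,LT)=29, d(LT,R)=81/2, d(LT,U)=99/2, d(LT,V)=83/2, d(LT,Y)=67/2
step 2: merge (C,V) at d=12; branch lengths C→6, V→6; new cluster CV
  updated: d(CV,K)=40, d(CV,LT)=77/2, d(CV,R)=35, d(CV,U)=43, d(CV,Y)=81/2
step 3: merge (R,Y) at d=14; branch lengths R→7, Y→7; new cluster RY
  updated: d(CV,RY)=151/4, d(K,RY)=37, d(LT,RY)=37, d(RY,U)=55/2
step 4: merge (RY,U) at d=55/2; branch lengths RY→27/4, U→55/4; new cluster RUY
  updated: d(CV,RUY)=79/2, d(K,RUY)=118/3, d(LT,RUY)=247/6
step 5: merge (K,LT) at d=29; branch lengths K→29/2, LT→13; new cluster KLT
  updated: d(CV,KLT)=39, d(KLT,RUY)=365/9
step 6: merge (CV,KLT) at d=39; branch lengths CV→27/2, KLT→5; new cluster CKLTV
  updated: d(CKLTV,RUY)=602/15
step 7: merge (CKLTV,RUY) at d=602/15; branch lengths CKLTV→17/30, RUY→379/60; new cluster CKLRTUVY
final tree: (((C:6,V:6):27/2,(K:29/2,(L:3/2,T:3/2):13):5):17/30,((R:7,Y:7):27/4,U:55/4):379/60)
total length: 6143/60

6143/60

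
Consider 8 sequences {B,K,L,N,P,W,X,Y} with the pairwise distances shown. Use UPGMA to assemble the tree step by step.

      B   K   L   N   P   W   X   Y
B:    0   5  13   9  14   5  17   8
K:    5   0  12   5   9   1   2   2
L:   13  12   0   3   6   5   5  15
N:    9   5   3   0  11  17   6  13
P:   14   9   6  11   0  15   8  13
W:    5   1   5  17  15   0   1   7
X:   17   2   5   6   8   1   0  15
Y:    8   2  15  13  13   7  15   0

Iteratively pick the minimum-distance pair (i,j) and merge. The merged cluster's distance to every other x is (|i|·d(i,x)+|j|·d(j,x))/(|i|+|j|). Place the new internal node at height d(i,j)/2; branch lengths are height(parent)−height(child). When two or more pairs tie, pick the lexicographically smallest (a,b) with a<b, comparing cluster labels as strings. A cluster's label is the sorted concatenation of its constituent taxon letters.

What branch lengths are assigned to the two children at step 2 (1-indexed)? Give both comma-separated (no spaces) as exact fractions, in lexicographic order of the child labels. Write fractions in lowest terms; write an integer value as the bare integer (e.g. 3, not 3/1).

iteration 1: select K,W (d=1); attach at lengths (1/2, 1/2); label the merged cluster KW
  updated: d(B,KW)=5, d(KW,L)=17/2, d(KW,N)=11, d(KW,P)=12, d(KW,X)=3/2, d(KW,Y)=9/2
iteration 2: select KW,X (d=3/2); attach at lengths (1/4, 3/4); label the merged cluster KWX
  updated: d(B,KWX)=9, d(KWX,L)=22/3, d(KWX,N)=28/3, d(KWX,P)=32/3, d(KWX,Y)=8
iteration 3: select L,N (d=3); attach at lengths (3/2, 3/2); label the merged cluster LN
  updated: d(B,LN)=11, d(KWX,LN)=25/3, d(LN,P)=17/2, d(LN,Y)=14
iteration 4: select B,Y (d=8); attach at lengths (4, 4); label the merged cluster BY
  updated: d(BY,KWX)=17/2, d(BY,LN)=25/2, d(BY,P)=27/2
iteration 5: select KWX,LN (d=25/3); attach at lengths (41/12, 8/3); label the merged cluster KLNWX
  updated: d(BY,KLNWX)=101/10, d(KLNWX,P)=49/5
iteration 6: select KLNWX,P (d=49/5); attach at lengths (11/15, 49/10); label the merged cluster KLNPWX
  updated: d(BY,KLNPWX)=32/3
iteration 7: select BY,KLNPWX (d=32/3); attach at lengths (4/3, 13/30); label the merged cluster BKLNPWXY
final tree: ((B:4,Y:4):4/3,((((K:1/2,W:1/2):1/4,X:3/4):41/12,(L:3/2,N:3/2):8/3):11/15,P:49/10):13/30)
total length: 1589/60

1/4,3/4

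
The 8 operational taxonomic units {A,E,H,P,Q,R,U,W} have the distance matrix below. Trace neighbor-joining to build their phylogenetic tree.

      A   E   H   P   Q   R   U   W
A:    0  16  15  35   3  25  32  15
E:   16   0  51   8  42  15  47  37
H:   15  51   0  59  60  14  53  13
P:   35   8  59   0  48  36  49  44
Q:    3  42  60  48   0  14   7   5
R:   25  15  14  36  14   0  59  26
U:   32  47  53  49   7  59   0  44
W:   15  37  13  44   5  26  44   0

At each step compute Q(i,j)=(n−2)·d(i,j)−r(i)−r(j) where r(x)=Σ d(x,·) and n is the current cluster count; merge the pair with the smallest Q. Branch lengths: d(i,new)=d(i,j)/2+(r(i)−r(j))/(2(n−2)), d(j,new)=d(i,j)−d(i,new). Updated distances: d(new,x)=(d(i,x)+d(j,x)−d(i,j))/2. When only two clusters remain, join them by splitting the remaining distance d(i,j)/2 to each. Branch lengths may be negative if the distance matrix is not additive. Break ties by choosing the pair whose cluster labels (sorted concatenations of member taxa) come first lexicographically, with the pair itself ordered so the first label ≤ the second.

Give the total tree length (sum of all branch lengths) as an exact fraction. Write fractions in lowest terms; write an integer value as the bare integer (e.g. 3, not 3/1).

step 1: merge (E,P) at d=8, Q=-447; branch lengths E→-5/4, P→37/4; new cluster EP
  updated: d(A,EP)=43/2, d(EP,H)=51, d(EP,Q)=41, d(EP,R)=43/2, d(EP,U)=44, d(EP,W)=73/2
step 2: merge (Q,U) at d=7, Q=-334; branch lengths Q→-37/5, U→72/5; new cluster QU
  updated: d(A,QU)=14, d(EP,QU)=39, d(H,QU)=53, d(QU,R)=33, d(QU,W)=21
step 3: merge (H,R) at d=14, Q=-419/2; branch lengths H→165/16, R→59/16; new cluster HR
  updated: d(A,HR)=13, d(EP,HR)=117/4, d(HR,QU)=36, d(HR,W)=25/2
step 4: merge (HR,W) at d=25/2, Q=-553/4; branch lengths HR→173/24, W→127/24; new cluster HRW
  updated: d(A,HRW)=31/4, d(EP,HRW)=213/8, d(HRW,QU)=89/4
step 5: merge (A,QU) at d=14, Q=-181/2; branch lengths A→-1, QU→15; new cluster AQU
  updated: d(AQU,EP)=93/4, d(AQU,HRW)=8
step 6: merge (AQU,EP) at d=93/4, Q=-463/8; branch lengths AQU→37/16, EP→335/16; new cluster AEPQU
  updated: d(AEPQU,HRW)=91/16
step 7: merge (AEPQU,HRW) at d=91/16; branch lengths AEPQU→91/32, HRW→91/32; new cluster AEHPQRUW
final tree: (((A:-1,(Q:-37/5,U:72/5):15):37/16,(E:-5/4,P:37/4):335/16):91/32,((H:165/16,R:59/16):173/24,W:127/24):91/32)
total length: 1351/16

1351/16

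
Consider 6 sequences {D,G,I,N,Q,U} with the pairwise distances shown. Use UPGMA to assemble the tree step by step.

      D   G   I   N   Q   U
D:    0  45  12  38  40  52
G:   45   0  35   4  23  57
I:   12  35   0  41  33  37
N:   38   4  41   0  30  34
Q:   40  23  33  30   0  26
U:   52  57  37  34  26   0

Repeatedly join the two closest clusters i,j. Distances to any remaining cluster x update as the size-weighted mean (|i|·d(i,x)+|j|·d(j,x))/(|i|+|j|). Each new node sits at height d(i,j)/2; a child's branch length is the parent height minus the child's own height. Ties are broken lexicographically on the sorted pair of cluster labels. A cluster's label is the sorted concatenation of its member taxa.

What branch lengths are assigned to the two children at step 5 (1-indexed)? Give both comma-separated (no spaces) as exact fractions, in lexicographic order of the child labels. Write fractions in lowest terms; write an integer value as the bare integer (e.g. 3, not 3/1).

225/16,33/16

1. join G+N (d=4) ⇒ GN; edges |G|=2, |N|=2
  updated: d(D,GN)=83/2, d(GN,I)=38, d(GN,Q)=53/2, d(GN,U)=91/2
2. join D+I (d=12) ⇒ DI; edges |D|=6, |I|=6
  updated: d(DI,GN)=159/4, d(DI,Q)=73/2, d(DI,U)=89/2
3. join Q+U (d=26) ⇒ QU; edges |Q|=13, |U|=13
  updated: d(DI,QU)=81/2, d(GN,QU)=36
4. join GN+QU (d=36) ⇒ GNQU; edges |GN|=16, |QU|=5
  updated: d(DI,GNQU)=321/8
5. join DI+GNQU (d=321/8) ⇒ DGINQU; edges |DI|=225/16, |GNQU|=33/16
final tree: ((D:6,I:6):225/16,((G:2,N:2):16,(Q:13,U:13):5):33/16)
total length: 633/8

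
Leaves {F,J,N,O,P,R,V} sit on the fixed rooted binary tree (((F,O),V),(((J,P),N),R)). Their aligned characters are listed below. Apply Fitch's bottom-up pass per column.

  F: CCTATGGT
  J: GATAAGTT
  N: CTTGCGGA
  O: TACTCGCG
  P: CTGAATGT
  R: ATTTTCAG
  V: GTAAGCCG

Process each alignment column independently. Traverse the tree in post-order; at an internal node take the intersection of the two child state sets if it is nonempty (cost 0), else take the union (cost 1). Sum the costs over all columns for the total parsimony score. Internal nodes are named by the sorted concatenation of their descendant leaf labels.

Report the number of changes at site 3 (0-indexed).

[col 0] FO: children F:{C}, O:{T} ∪→ {C,T}; cost 1
[col 0] FOV: children FO:{C,T}, V:{G} ∪→ {C,G,T}; cost 1
[col 0] JP: children J:{G}, P:{C} ∪→ {C,G}; cost 1
[col 0] JNP: children JP:{C,G}, N:{C} ∩→ {C}; cost 0
[col 0] JNPR: children JNP:{C}, R:{A} ∪→ {A,C}; cost 1
[col 0] FJNOPRV: children FOV:{C,G,T}, JNPR:{A,C} ∩→ {C}; cost 0
[col 1] FO: children F:{C}, O:{A} ∪→ {A,C}; cost 1
[col 1] FOV: children FO:{A,C}, V:{T} ∪→ {A,C,T}; cost 1
[col 1] JP: children J:{A}, P:{T} ∪→ {A,T}; cost 1
[col 1] JNP: children JP:{A,T}, N:{T} ∩→ {T}; cost 0
[col 1] JNPR: children JNP:{T}, R:{T} ∩→ {T}; cost 0
[col 1] FJNOPRV: children FOV:{A,C,T}, JNPR:{T} ∩→ {T}; cost 0
[col 2] FO: children F:{T}, O:{C} ∪→ {C,T}; cost 1
[col 2] FOV: children FO:{C,T}, V:{A} ∪→ {A,C,T}; cost 1
[col 2] JP: children J:{T}, P:{G} ∪→ {G,T}; cost 1
[col 2] JNP: children JP:{G,T}, N:{T} ∩→ {T}; cost 0
[col 2] JNPR: children JNP:{T}, R:{T} ∩→ {T}; cost 0
[col 2] FJNOPRV: children FOV:{A,C,T}, JNPR:{T} ∩→ {T}; cost 0
[col 3] FO: children F:{A}, O:{T} ∪→ {A,T}; cost 1
[col 3] FOV: children FO:{A,T}, V:{A} ∩→ {A}; cost 0
[col 3] JP: children J:{A}, P:{A} ∩→ {A}; cost 0
[col 3] JNP: children JP:{A}, N:{G} ∪→ {A,G}; cost 1
[col 3] JNPR: children JNP:{A,G}, R:{T} ∪→ {A,G,T}; cost 1
[col 3] FJNOPRV: children FOV:{A}, JNPR:{A,G,T} ∩→ {A}; cost 0
[col 4] FO: children F:{T}, O:{C} ∪→ {C,T}; cost 1
[col 4] FOV: children FO:{C,T}, V:{G} ∪→ {C,G,T}; cost 1
[col 4] JP: children J:{A}, P:{A} ∩→ {A}; cost 0
[col 4] JNP: children JP:{A}, N:{C} ∪→ {A,C}; cost 1
[col 4] JNPR: children JNP:{A,C}, R:{T} ∪→ {A,C,T}; cost 1
[col 4] FJNOPRV: children FOV:{C,G,T}, JNPR:{A,C,T} ∩→ {C,T}; cost 0
[col 5] FO: children F:{G}, O:{G} ∩→ {G}; cost 0
[col 5] FOV: children FO:{G}, V:{C} ∪→ {C,G}; cost 1
[col 5] JP: children J:{G}, P:{T} ∪→ {G,T}; cost 1
[col 5] JNP: children JP:{G,T}, N:{G} ∩→ {G}; cost 0
[col 5] JNPR: children JNP:{G}, R:{C} ∪→ {C,G}; cost 1
[col 5] FJNOPRV: children FOV:{C,G}, JNPR:{C,G} ∩→ {C,G}; cost 0
[col 6] FO: children F:{G}, O:{C} ∪→ {C,G}; cost 1
[col 6] FOV: children FO:{C,G}, V:{C} ∩→ {C}; cost 0
[col 6] JP: children J:{T}, P:{G} ∪→ {G,T}; cost 1
[col 6] JNP: children JP:{G,T}, N:{G} ∩→ {G}; cost 0
[col 6] JNPR: children JNP:{G}, R:{A} ∪→ {A,G}; cost 1
[col 6] FJNOPRV: children FOV:{C}, JNPR:{A,G} ∪→ {A,C,G}; cost 1
[col 7] FO: children F:{T}, O:{G} ∪→ {G,T}; cost 1
[col 7] FOV: children FO:{G,T}, V:{G} ∩→ {G}; cost 0
[col 7] JP: children J:{T}, P:{T} ∩→ {T}; cost 0
[col 7] JNP: children JP:{T}, N:{A} ∪→ {A,T}; cost 1
[col 7] JNPR: children JNP:{A,T}, R:{G} ∪→ {A,G,T}; cost 1
[col 7] FJNOPRV: children FOV:{G}, JNPR:{A,G,T} ∩→ {G}; cost 0
per-site changes: [4, 3, 3, 3, 4, 3, 4, 3]; total = 27

3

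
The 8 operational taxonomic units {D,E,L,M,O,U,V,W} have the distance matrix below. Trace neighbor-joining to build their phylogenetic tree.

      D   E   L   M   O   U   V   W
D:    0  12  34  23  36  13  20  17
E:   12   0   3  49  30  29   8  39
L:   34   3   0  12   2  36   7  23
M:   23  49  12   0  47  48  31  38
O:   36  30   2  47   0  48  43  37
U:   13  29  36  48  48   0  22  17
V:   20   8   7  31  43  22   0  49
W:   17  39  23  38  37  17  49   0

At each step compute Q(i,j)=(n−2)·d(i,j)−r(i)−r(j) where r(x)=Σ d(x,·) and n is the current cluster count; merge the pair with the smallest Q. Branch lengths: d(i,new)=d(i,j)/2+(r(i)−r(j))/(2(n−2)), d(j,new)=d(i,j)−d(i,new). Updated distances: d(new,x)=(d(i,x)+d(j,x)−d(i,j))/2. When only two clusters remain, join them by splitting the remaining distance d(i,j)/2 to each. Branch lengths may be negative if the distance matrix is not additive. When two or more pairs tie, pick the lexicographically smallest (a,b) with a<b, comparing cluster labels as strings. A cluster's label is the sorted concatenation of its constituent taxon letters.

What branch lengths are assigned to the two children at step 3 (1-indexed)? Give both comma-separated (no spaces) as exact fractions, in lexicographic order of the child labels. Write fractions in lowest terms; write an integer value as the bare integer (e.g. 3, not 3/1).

3/16,101/16

step 1: merge (L,O) at d=2, Q=-348; branch lengths L→-19/2, O→23/2; new cluster LO
  updated: d(D,LO)=34, d(E,LO)=31/2, d(LO,M)=57/2, d(LO,U)=41, d(LO,V)=24, d(LO,W)=29
step 2: merge (U,W) at d=17, Q=-274; branch lengths U→33/5, W→52/5; new cluster UW
  updated: d(D,UW)=13/2, d(E,UW)=51/2, d(LO,UW)=53/2, d(M,UW)=69/2, d(UW,V)=27
step 3: merge (D,UW) at d=13/2, Q=-379/2; branch lengths D→3/16, UW→101/16; new cluster DUW
  updated: d(DUW,E)=31/2, d(DUW,LO)=27, d(DUW,M)=51/2, d(DUW,V)=81/4
step 4: merge (E,V) at d=8, Q=-589/4; branch lengths E→115/24, V→77/24; new cluster EV
  updated: d(DUW,EV)=111/8, d(EV,LO)=63/4, d(EV,M)=36
step 5: merge (DUW,M) at d=51/2, Q=-843/8; branch lengths DUW→219/32, M→597/32; new cluster DMUW
  updated: d(DMUW,EV)=195/16, d(DMUW,LO)=15
step 6: merge (DMUW,EV) at d=195/16, Q=-687/16; branch lengths DMUW→183/32, EV→207/32; new cluster DEMUVW
  updated: d(DEMUVW,LO)=297/32
step 7: merge (DEMUVW,LO) at d=297/32; branch lengths DEMUVW→297/64, LO→297/64; new cluster DELMOUVW
final tree: ((((D:3/16,(U:33/5,W:52/5):101/16):219/32,M:597/32):183/32,(E:115/24,V:77/24):207/32):297/64,(L:-19/2,O:23/2):297/64)
total length: 2575/32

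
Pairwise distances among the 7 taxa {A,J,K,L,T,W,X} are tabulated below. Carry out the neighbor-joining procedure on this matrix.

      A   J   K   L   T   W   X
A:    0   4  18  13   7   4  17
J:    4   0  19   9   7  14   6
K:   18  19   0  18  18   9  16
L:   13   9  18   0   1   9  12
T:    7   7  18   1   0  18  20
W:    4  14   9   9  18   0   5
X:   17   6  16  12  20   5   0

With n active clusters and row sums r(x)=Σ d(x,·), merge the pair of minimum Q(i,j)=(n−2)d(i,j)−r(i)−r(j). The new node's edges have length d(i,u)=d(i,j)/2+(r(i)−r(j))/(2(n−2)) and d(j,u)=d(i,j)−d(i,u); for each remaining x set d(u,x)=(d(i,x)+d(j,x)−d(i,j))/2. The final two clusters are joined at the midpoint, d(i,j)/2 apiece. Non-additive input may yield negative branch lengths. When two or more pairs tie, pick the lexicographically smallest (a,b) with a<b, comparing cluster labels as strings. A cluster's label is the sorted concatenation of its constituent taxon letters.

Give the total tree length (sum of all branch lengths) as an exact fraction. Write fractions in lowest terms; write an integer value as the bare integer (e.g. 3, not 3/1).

31

iteration 1: select L,T (d=1, Q=-128); attach at lengths (-2/5, 7/5); label the merged cluster LT
  updated: d(A,LT)=19/2, d(J,LT)=15/2, d(K,LT)=35/2, d(LT,W)=13, d(LT,X)=31/2
iteration 2: select K,W (d=9, Q=-177/2); attach at lengths (141/16, 3/16); label the merged cluster KW
  updated: d(A,KW)=13/2, d(J,KW)=12, d(KW,LT)=43/4, d(KW,X)=6
iteration 3: select KW,X (d=6, Q=-247/4); attach at lengths (35/24, 109/24); label the merged cluster KWX
  updated: d(A,KWX)=35/4, d(J,KWX)=6, d(KWX,LT)=81/8
iteration 4: select A,J (d=4, Q=-127/4); attach at lengths (51/16, 13/16); label the merged cluster AJ
  updated: d(AJ,KWX)=43/8, d(AJ,LT)=13/2
iteration 5: select AJ,KWX (d=43/8, Q=-22); attach at lengths (7/8, 9/2); label the merged cluster AJKWX
  updated: d(AJKWX,LT)=45/8
iteration 6: select AJKWX,LT (d=45/8); attach at lengths (45/16, 45/16); label the merged cluster AJKLTWX
final tree: (((A:51/16,J:13/16):7/8,((K:141/16,W:3/16):35/24,X:109/24):9/2):45/16,(L:-2/5,T:7/5):45/16)
total length: 31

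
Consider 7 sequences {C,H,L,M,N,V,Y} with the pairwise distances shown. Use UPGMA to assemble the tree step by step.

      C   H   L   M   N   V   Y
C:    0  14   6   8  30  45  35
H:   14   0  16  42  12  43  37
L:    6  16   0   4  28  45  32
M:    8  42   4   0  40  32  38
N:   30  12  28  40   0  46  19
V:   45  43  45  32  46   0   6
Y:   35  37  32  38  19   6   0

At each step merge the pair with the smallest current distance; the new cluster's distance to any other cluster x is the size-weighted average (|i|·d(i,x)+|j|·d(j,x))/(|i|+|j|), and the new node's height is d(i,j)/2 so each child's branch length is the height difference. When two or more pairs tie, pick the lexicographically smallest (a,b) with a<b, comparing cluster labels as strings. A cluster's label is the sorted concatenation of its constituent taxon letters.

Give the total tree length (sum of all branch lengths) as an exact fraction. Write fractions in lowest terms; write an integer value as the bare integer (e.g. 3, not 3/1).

step 1: merge (L,M) at d=4; branch lengths L→2, M→2; new cluster LM
  updated: d(C,LM)=7, d(H,LM)=29, d(LM,N)=34, d(LM,V)=77/2, d(LM,Y)=35
step 2: merge (V,Y) at d=6; branch lengths V→3, Y→3; new cluster VY
  updated: d(C,VY)=40, d(H,VY)=40, d(LM,VY)=147/4, d(N,VY)=65/2
step 3: merge (C,LM) at d=7; branch lengths C→7/2, LM→3/2; new cluster CLM
  updated: d(CLM,H)=24, d(CLM,N)=98/3, d(CLM,VY)=227/6
step 4: merge (H,N) at d=12; branch lengths H→6, N→6; new cluster HN
  updated: d(CLM,HN)=85/3, d(HN,VY)=145/4
step 5: merge (CLM,HN) at d=85/3; branch lengths CLM→32/3, HN→49/6; new cluster CHLMN
  updated: d(CHLMN,VY)=186/5
step 6: merge (CHLMN,VY) at d=186/5; branch lengths CHLMN→133/30, VY→78/5; new cluster CHLMNVY
final tree: (((C:7/2,(L:2,M:2):3/2):32/3,(H:6,N:6):49/6):133/30,(V:3,Y:3):78/5)
total length: 988/15

988/15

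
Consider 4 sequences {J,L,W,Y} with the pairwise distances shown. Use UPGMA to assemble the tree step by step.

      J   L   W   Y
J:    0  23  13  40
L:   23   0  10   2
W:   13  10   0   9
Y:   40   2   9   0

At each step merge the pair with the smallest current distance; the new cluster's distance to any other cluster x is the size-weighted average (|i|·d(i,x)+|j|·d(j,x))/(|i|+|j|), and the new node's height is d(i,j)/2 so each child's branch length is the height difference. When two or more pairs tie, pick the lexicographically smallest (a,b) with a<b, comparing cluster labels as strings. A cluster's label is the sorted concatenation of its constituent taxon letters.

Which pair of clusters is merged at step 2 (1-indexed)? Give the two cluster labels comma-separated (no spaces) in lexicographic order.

step 1: merge (L,Y) at d=2; branch lengths L→1, Y→1; new cluster LY
  updated: d(J,LY)=63/2, d(LY,W)=19/2
step 2: merge (LY,W) at d=19/2; branch lengths LY→15/4, W→19/4; new cluster LWY
  updated: d(J,LWY)=76/3
step 3: merge (J,LWY) at d=76/3; branch lengths J→38/3, LWY→95/12; new cluster JLWY
final tree: (J:38/3,((L:1,Y:1):15/4,W:19/4):95/12)
total length: 373/12

LY,W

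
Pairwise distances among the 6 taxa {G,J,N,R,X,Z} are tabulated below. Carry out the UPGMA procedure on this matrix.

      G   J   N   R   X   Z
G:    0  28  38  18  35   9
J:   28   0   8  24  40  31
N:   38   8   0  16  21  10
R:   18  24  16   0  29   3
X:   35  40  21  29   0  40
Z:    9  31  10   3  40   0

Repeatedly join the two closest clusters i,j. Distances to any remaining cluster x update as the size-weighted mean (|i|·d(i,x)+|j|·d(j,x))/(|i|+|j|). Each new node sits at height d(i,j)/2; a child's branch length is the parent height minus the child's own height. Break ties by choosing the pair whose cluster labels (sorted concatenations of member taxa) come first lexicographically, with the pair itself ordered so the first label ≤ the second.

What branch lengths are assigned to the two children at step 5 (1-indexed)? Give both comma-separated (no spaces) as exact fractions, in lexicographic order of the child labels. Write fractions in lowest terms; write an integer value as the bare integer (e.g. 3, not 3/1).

17/4,33/2

iteration 1: select R,Z (d=3); attach at lengths (3/2, 3/2); label the merged cluster RZ
  updated: d(G,RZ)=27/2, d(J,RZ)=55/2, d(N,RZ)=13, d(RZ,X)=69/2
iteration 2: select J,N (d=8); attach at lengths (4, 4); label the merged cluster JN
  updated: d(G,JN)=33, d(JN,RZ)=81/4, d(JN,X)=61/2
iteration 3: select G,RZ (d=27/2); attach at lengths (27/4, 21/4); label the merged cluster GRZ
  updated: d(GRZ,JN)=49/2, d(GRZ,X)=104/3
iteration 4: select GRZ,JN (d=49/2); attach at lengths (11/2, 33/4); label the merged cluster GJNRZ
  updated: d(GJNRZ,X)=33
iteration 5: select GJNRZ,X (d=33); attach at lengths (17/4, 33/2); label the merged cluster GJNRXZ
final tree: (((G:27/4,(R:3/2,Z:3/2):21/4):11/2,(J:4,N:4):33/4):17/4,X:33/2)
total length: 115/2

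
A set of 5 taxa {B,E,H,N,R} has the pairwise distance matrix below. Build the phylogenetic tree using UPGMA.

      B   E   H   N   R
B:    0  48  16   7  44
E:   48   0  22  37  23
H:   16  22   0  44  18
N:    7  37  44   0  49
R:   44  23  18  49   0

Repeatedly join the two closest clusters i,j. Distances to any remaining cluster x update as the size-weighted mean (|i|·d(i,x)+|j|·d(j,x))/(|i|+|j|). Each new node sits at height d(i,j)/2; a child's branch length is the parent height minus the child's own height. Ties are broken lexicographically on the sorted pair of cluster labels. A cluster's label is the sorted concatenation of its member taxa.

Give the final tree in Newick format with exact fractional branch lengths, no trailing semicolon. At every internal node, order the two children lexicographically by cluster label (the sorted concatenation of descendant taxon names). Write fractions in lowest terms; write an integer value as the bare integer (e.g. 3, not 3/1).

((B:7/2,N:7/2):49/3,(E:45/4,(H:9,R:9):9/4):103/12)

iteration 1: select B,N (d=7); attach at lengths (7/2, 7/2); label the merged cluster BN
  updated: d(BN,E)=85/2, d(BN,H)=30, d(BN,R)=93/2
iteration 2: select H,R (d=18); attach at lengths (9, 9); label the merged cluster HR
  updated: d(BN,HR)=153/4, d(E,HR)=45/2
iteration 3: select E,HR (d=45/2); attach at lengths (45/4, 9/4); label the merged cluster EHR
  updated: d(BN,EHR)=119/3
iteration 4: select BN,EHR (d=119/3); attach at lengths (49/3, 103/12); label the merged cluster BEHNR
final tree: ((B:7/2,N:7/2):49/3,(E:45/4,(H:9,R:9):9/4):103/12)
total length: 761/12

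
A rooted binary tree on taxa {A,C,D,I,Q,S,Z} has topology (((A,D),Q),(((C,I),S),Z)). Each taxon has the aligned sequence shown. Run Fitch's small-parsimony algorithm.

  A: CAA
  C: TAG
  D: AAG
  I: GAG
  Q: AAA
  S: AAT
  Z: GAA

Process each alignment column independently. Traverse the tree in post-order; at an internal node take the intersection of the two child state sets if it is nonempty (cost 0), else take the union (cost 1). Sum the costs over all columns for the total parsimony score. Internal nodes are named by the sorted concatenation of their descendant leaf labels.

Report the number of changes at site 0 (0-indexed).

4

site 0, node AD: A={C} ∪ D={A} → {A,C} (+1)
site 0, node ADQ: AD={A,C} ∩ Q={A} → {A} (+0)
site 0, node CI: C={T} ∪ I={G} → {G,T} (+1)
site 0, node CIS: CI={G,T} ∪ S={A} → {A,G,T} (+1)
site 0, node CISZ: CIS={A,G,T} ∩ Z={G} → {G} (+0)
site 0, node ACDIQSZ: ADQ={A} ∪ CISZ={G} → {A,G} (+1)
site 1, node AD: A={A} ∩ D={A} → {A} (+0)
site 1, node ADQ: AD={A} ∩ Q={A} → {A} (+0)
site 1, node CI: C={A} ∩ I={A} → {A} (+0)
site 1, node CIS: CI={A} ∩ S={A} → {A} (+0)
site 1, node CISZ: CIS={A} ∩ Z={A} → {A} (+0)
site 1, node ACDIQSZ: ADQ={A} ∩ CISZ={A} → {A} (+0)
site 2, node AD: A={A} ∪ D={G} → {A,G} (+1)
site 2, node ADQ: AD={A,G} ∩ Q={A} → {A} (+0)
site 2, node CI: C={G} ∩ I={G} → {G} (+0)
site 2, node CIS: CI={G} ∪ S={T} → {G,T} (+1)
site 2, node CISZ: CIS={G,T} ∪ Z={A} → {A,G,T} (+1)
site 2, node ACDIQSZ: ADQ={A} ∩ CISZ={A,G,T} → {A} (+0)
per-site changes: [4, 0, 3]; total = 7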